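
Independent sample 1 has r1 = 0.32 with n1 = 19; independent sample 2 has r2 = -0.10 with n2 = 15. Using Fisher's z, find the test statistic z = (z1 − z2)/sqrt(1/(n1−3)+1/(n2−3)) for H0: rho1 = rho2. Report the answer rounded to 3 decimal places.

1.131

z1 = atanh(0.32) = 0.331647,  z2 = atanh(-0.10) = -0.100335
SE = √(1/(n1−3) + 1/(n2−3)) = √(1/16 + 1/12) = √(0.0625000 + 0.0833333) = √0.1458333 = 0.381881
z = (z1 − z2)/SE = (0.331647 − (-0.100335)) / 0.381881 = 0.431982 / 0.381881 = 1.131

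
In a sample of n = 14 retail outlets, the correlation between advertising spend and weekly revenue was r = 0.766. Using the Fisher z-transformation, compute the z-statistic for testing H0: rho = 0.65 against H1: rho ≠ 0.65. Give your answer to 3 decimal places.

0.780

Fisher z: atanh(0.766) = 1.010576, atanh(0.65) = 0.775299
z = (z_r − z_0)·√(n−3) = (1.010576 − 0.775299)·√11 = 0.235277 · 3.316625 = 0.780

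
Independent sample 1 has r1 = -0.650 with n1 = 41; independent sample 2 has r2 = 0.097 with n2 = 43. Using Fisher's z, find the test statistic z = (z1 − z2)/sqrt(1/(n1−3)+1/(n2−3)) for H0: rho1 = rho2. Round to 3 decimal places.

Fisher z-transforms: z1 = atanh(-0.650) = -0.775299, z2 = atanh(0.097) = 0.097306; difference d = -0.872605
Var(d) = 1/38 + 1/40 = 0.0263158 + 0.0250000 = 0.0513158
z = d/√Var(d) = -0.872605 / √0.0513158 = -0.872605 / 0.226530 = -3.852

-3.852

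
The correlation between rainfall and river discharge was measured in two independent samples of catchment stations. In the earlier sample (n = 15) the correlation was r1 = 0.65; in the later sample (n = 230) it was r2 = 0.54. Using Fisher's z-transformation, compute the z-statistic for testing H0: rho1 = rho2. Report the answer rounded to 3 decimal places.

0.578

z1 = atanh(0.65) = 0.775299,  z2 = atanh(0.54) = 0.604156
SE = √(1/(n1−3) + 1/(n2−3)) = √(1/12 + 1/227) = √(0.0833333 + 0.0044053) = √0.0877386 = 0.296207
z = (z1 − z2)/SE = (0.775299 − 0.604156) / 0.296207 = 0.171143 / 0.296207 = 0.578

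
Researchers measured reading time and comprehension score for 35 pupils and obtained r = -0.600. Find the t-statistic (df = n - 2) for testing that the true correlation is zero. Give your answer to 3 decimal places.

t = r·√(n−2) / √(1−r²) with r = -0.600, n = 35
  = -0.600·√33 / √(1 − 0.360000)
  = -0.600·5.744563 / 0.800000
  = -3.446738 / 0.800000 = -4.308

-4.308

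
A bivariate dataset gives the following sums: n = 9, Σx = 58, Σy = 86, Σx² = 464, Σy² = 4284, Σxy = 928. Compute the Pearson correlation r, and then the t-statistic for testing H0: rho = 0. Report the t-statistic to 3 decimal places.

Numerator: nΣxy − (Σx)(Σy) = 9·928 − (58)(86) = 3364
Denominator: √[(nΣx²−(Σx)²)(nΣy²−(Σy)²)]
  nΣx²−(Σx)² = 9·464 − 3364 = 812;  nΣy²−(Σy)² = 9·4284 − 7396 = 31160
  √(812·31160) = √25301920 = 5030.1014
r = 3364 / 5030.1014 = 0.6688
t = r·√(n−2)/√(1−r²) = 0.6688·√7 / √(1−0.447293) = 1.769478 / 0.743443 = 2.380

2.380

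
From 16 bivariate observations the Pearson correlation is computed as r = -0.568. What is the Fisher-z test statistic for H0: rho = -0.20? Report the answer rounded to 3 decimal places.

-1.593

z_r = atanh(-0.568) = -0.644565,  z_0 = atanh(-0.20) = -0.202733
SE = 1/√(n−3) = 1/√13 = 0.277350
z = (z_r − z_0)/SE = (-0.644565 − (-0.202733)) / 0.277350 = -0.441832 / 0.277350 = -1.593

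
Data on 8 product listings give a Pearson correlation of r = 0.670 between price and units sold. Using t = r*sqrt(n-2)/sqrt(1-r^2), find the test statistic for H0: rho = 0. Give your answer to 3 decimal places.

t = r·√(n−2) / √(1−r²) with r = 0.670, n = 8
  = 0.670·√6 / √(1 − 0.448900)
  = 0.670·2.449490 / 0.742361
  = 1.641158 / 0.742361 = 2.211

2.211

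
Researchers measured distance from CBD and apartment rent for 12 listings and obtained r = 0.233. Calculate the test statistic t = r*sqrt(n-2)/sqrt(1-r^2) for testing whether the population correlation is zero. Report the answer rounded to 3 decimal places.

t = r·√(n−2) / √(1−r²) with r = 0.233, n = 12
  = 0.233·√10 / √(1 − 0.054289)
  = 0.233·3.162278 / 0.972477
  = 0.736811 / 0.972477 = 0.758

0.758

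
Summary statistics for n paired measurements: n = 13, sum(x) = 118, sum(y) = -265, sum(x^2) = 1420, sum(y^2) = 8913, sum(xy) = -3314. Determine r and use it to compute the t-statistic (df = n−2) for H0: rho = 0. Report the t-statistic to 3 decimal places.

Numerator: nΣxy − (Σx)(Σy) = 13·(-3314) − (118)(-265) = -11812
Denominator: √[(nΣx²−(Σx)²)(nΣy²−(Σy)²)]
  nΣx²−(Σx)² = 13·1420 − 13924 = 4536;  nΣy²−(Σy)² = 13·8913 − 70225 = 45644
  √(4536·45644) = √207041184 = 14388.9257
r = -11812 / 14388.9257 = -0.8209
t = r·√(n−2)/√(1−r²) = -0.8209·√11 / √(1−0.673877) = -2.722617 / 0.571072 = -4.768

-4.768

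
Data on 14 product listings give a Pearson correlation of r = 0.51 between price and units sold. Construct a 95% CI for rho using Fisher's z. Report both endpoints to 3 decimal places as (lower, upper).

Fisher z: z_r = atanh(r) = ½·ln((1+0.51)/(1−0.51)) = 0.562730
SE(z) = 1/√(n−3) = 1/√11 = 0.301511
95% ⇒ z* = 1.960; margin = 1.960·0.301511 = 0.590962
CI on z-scale: (-0.028232, 1.153692)
Back-transform: tanh(-0.028232) = -0.028225, tanh(1.153692) = 0.818973

(-0.028, 0.819)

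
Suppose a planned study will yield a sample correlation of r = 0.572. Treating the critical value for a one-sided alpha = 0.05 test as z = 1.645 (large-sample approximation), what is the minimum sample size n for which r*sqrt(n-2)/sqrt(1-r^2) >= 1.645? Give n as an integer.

Need r·√(n−2)/√(1−r²) ≥ 1.645
√(n−2) ≥ 1.645·√(1−0.327184) / 0.572 = 1.645·0.820254 / 0.572 = 2.3589
n−2 ≥ 5.5644  ⇒  n ≥ 7.5644
Smallest integer n = 8

8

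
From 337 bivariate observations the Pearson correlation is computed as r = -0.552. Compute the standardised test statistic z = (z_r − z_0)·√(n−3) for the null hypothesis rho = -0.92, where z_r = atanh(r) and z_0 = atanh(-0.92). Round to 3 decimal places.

17.687

z_r = atanh(-0.552) = -0.621253,  z_0 = atanh(-0.92) = -1.589027
SE = 1/√(n−3) = 1/√334 = 0.054718
z = (z_r − z_0)/SE = (-0.621253 − (-1.589027)) / 0.054718 = 0.967774 / 0.054718 = 17.687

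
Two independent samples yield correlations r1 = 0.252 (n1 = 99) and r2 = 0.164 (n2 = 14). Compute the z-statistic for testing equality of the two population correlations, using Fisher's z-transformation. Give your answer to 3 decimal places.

0.289

z1 = atanh(0.252) = 0.257547,  z2 = atanh(0.164) = 0.165495
SE = √(1/(n1−3) + 1/(n2−3)) = √(1/96 + 1/11) = √(0.0104167 + 0.0909091) = √0.1013258 = 0.318317
z = (z1 − z2)/SE = (0.257547 − 0.165495) / 0.318317 = 0.092052 / 0.318317 = 0.289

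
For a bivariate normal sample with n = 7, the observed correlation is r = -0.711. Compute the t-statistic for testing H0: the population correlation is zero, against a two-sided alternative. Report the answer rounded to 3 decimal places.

1 − r² = 1 − 0.505521 = 0.494479;  √(1−r²) = 0.703192
√(n−2) = √5 = 2.236068
t = r·√(n−2)/√(1−r²) = -0.711 · 2.236068 / 0.703192 = -2.261

-2.261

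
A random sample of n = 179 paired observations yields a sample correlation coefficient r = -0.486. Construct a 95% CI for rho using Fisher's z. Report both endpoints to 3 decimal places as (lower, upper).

(-0.591, -0.365)

z_r = atanh(-0.486) = -0.530810;  SE = 1/√(n−3) = 1/√176 = 0.075378
z-limits: -0.530810 ± 1.960·0.075378 = -0.530810 ± 0.147741 = [-0.678551, -0.383069]
ρ-limits: (tanh -0.678551, tanh -0.383069) = (-0.591, -0.365)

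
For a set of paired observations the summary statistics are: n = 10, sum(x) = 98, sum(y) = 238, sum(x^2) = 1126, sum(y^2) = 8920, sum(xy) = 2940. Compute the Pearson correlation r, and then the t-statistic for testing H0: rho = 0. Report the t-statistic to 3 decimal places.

4.169

Numerator: nΣxy − (Σx)(Σy) = 10·2940 − (98)(238) = 6076
Denominator: √[(nΣx²−(Σx)²)(nΣy²−(Σy)²)]
  nΣx²−(Σx)² = 10·1126 − 9604 = 1656;  nΣy²−(Σy)² = 10·8920 − 56644 = 32556
  √(1656·32556) = √53912736 = 7342.5293
r = 6076 / 7342.5293 = 0.8275
t = r·√(n−2)/√(1−r²) = 0.8275·√8 / √(1−0.684756) = 2.340523 / 0.561466 = 4.169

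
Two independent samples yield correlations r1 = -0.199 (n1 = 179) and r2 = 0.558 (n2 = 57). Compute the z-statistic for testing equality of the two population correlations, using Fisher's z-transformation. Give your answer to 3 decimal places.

-5.346

z1 = atanh(-0.199) = -0.201691,  z2 = atanh(0.558) = 0.629924
SE = √(1/(n1−3) + 1/(n2−3)) = √(1/176 + 1/54) = √(0.0056818 + 0.0185185) = √0.0242003 = 0.155564
z = (z1 − z2)/SE = (-0.201691 − 0.629924) / 0.155564 = -0.831615 / 0.155564 = -5.346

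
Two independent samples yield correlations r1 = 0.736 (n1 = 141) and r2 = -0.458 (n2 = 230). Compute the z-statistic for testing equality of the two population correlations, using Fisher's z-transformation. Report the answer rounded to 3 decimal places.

13.308

Fisher z-transforms: z1 = atanh(0.736) = 0.941695, z2 = atanh(-0.458) = -0.494777; difference d = 1.436472
Var(d) = 1/138 + 1/227 = 0.0072464 + 0.0044053 = 0.0116517
z = d/√Var(d) = 1.436472 / √0.0116517 = 1.436472 / 0.107943 = 13.308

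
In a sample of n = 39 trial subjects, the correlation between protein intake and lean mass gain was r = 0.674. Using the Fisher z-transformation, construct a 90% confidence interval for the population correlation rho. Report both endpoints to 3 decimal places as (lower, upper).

(0.496, 0.798)

Fisher z: z_r = atanh(r) = ½·ln((1+0.674)/(1−0.674)) = 0.818037
SE(z) = 1/√(n−3) = 1/√36 = 0.166667
90% ⇒ z* = 1.645; margin = 1.645·0.166667 = 0.274167
CI on z-scale: (0.543870, 1.092204)
Back-transform: tanh(0.543870) = 0.495912, tanh(1.092204) = 0.797681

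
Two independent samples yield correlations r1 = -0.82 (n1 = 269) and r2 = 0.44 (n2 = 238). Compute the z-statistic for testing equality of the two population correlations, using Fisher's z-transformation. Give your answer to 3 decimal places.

-18.197

z1 = atanh(-0.82) = -1.156817,  z2 = atanh(0.44) = 0.472231
SE = √(1/(n1−3) + 1/(n2−3)) = √(1/266 + 1/235) = √(0.0037594 + 0.0042553) = √0.0080147 = 0.089525
z = (z1 − z2)/SE = (-1.156817 − 0.472231) / 0.089525 = -1.629048 / 0.089525 = -18.197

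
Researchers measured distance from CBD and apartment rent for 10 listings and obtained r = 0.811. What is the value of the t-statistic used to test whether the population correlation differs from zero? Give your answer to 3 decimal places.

3.921

t = r·√(n−2) / √(1−r²) with r = 0.811, n = 10
  = 0.811·√8 / √(1 − 0.657721)
  = 0.811·2.828427 / 0.585046
  = 2.293854 / 0.585046 = 3.921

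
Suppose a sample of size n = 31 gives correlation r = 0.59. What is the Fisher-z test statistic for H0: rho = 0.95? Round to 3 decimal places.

z_r = atanh(0.59) = 0.677666,  z_0 = atanh(0.95) = 1.831781
SE = 1/√(n−3) = 1/√28 = 0.188982
z = (z_r − z_0)/SE = (0.677666 − 1.831781) / 0.188982 = -1.154115 / 0.188982 = -6.107

-6.107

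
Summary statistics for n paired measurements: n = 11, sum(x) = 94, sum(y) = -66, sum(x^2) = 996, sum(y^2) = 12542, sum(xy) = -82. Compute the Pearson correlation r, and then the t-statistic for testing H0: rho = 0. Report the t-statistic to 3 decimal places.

Numerator: nΣxy − (Σx)(Σy) = 11·(-82) − (94)(-66) = 5302
Denominator: √[(nΣx²−(Σx)²)(nΣy²−(Σy)²)]
  nΣx²−(Σx)² = 11·996 − 8836 = 2120;  nΣy²−(Σy)² = 11·12542 − 4356 = 133606
  √(2120·133606) = √283244720 = 16829.8758
r = 5302 / 16829.8758 = 0.3150
t = r·√(n−2)/√(1−r²) = 0.3150·√9 / √(1−0.099225) = 0.945000 / 0.949092 = 0.996

0.996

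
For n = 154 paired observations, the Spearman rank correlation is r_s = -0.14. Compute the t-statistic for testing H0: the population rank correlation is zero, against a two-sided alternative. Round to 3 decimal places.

-1.743

t = r_s·√(n−2) / √(1−r_s²) with r_s = -0.14, n = 154
  = -0.14·√152 / √(1 − 0.0196)
  = -0.14·12.328828 / 0.990152
  = -1.726036 / 0.990152 = -1.743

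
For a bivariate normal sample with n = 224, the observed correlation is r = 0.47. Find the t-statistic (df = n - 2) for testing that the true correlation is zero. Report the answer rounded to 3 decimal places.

7.934

1 − r² = 1 − 0.2209 = 0.7791;  √(1−r²) = 0.882666
√(n−2) = √222 = 14.899664
t = r·√(n−2)/√(1−r²) = 0.47 · 14.899664 / 0.882666 = 7.934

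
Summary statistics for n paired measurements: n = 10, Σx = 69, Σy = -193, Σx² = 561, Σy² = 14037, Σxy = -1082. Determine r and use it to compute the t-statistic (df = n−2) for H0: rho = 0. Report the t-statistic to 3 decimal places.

S_xy = nΣxy − ΣxΣy = 10·(-1082) − 69·(-193) = -10820 − (-13317) = 2497
S_xx = nΣx² − (Σx)² = 10·561 − 69² = 5610 − 4761 = 849
S_yy = nΣy² − (Σy)² = 10·14037 − (-193)² = 140370 − 37249 = 103121
r = S_xy / √(S_xx·S_yy) = 2497 / √(849·103121) = 2497 / √87549729 = 2497 / 9356.8012 = 0.2669
t = r·√(n−2)/√(1−r²) = 0.2669·√8 / √(1−0.071236) = 0.754907 / 0.963724 = 0.783

0.783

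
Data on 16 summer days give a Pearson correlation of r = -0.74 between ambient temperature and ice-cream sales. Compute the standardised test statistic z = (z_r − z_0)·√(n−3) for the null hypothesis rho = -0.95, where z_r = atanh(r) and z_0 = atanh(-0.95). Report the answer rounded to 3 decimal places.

Fisher z: atanh(-0.74) = -0.950479, atanh(-0.95) = -1.831781
z = (z_r − z_0)·√(n−3) = (-0.950479 − (-1.831781))·√13 = 0.881302 · 3.605551 = 3.178

3.178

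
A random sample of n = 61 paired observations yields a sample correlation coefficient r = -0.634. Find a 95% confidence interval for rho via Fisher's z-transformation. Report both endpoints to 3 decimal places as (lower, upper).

z_r = atanh(-0.634) = -0.748076;  SE = 1/√(n−3) = 1/√58 = 0.131306
z-limits: -0.748076 ± 1.960·0.131306 = -0.748076 ± 0.257360 = [-1.005436, -0.490716]
ρ-limits: (tanh -1.005436, tanh -0.490716) = (-0.764, -0.455)

(-0.764, -0.455)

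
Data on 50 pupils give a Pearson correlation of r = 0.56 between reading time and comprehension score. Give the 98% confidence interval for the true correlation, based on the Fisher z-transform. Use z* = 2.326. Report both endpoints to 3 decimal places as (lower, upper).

(0.285, 0.750)

z_r = atanh(0.56) = 0.632833;  SE = 1/√(n−3) = 1/√47 = 0.145865
z-limits: 0.632833 ± 2.326·0.145865 = 0.632833 ± 0.339282 = [0.293551, 0.972115]
ρ-limits: (tanh 0.293551, tanh 0.972115) = (0.285, 0.750)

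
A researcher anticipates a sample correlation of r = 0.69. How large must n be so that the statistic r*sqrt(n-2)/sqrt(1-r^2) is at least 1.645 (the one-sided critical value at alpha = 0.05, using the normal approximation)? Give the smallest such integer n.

5

Need r·√(n−2)/√(1−r²) ≥ 1.645
√(n−2) ≥ 1.645·√(1−0.4761) / 0.69 = 1.645·0.723809 / 0.69 = 1.7256
n−2 ≥ 2.9777  ⇒  n ≥ 4.9777
Smallest integer n = 5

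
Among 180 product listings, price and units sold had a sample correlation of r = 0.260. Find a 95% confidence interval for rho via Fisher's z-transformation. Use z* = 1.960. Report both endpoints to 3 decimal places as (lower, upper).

Fisher z: z_r = atanh(r) = ½·ln((1+0.260)/(1−0.260)) = 0.266108
SE(z) = 1/√(n−3) = 1/√177 = 0.075165
95% ⇒ z* = 1.960; margin = 1.960·0.075165 = 0.147323
CI on z-scale: (0.118785, 0.413431)
Back-transform: tanh(0.118785) = 0.118229, tanh(0.413431) = 0.391382

(0.118, 0.391)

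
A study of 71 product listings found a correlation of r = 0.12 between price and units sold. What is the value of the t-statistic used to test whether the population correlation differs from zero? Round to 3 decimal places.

1.004

1 − r² = 1 − 0.0144 = 0.9856;  √(1−r²) = 0.992774
√(n−2) = √69 = 8.306624
t = r·√(n−2)/√(1−r²) = 0.12 · 8.306624 / 0.992774 = 1.004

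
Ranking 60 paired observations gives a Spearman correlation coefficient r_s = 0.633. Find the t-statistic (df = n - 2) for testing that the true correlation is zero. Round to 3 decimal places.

6.227

1 − r_s² = 1 − 0.400689 = 0.599311;  √(1−r_s²) = 0.774152
√(n−2) = √58 = 7.615773
t = r_s·√(n−2)/√(1−r_s²) = 0.633 · 7.615773 / 0.774152 = 6.227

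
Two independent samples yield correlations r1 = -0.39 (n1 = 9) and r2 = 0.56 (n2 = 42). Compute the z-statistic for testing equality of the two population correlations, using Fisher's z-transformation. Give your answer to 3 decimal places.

-2.382

Fisher z-transforms: z1 = atanh(-0.39) = -0.411800, z2 = atanh(0.56) = 0.632833; difference d = -1.044633
Var(d) = 1/6 + 1/39 = 0.1666667 + 0.0256410 = 0.1923077
z = d/√Var(d) = -1.044633 / √0.1923077 = -1.044633 / 0.438529 = -2.382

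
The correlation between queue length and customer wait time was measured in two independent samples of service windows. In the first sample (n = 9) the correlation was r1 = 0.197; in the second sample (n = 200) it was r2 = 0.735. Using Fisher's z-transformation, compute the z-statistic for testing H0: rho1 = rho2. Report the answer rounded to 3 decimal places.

z1 = atanh(0.197) = 0.199609,  z2 = atanh(0.735) = 0.939516
SE = √(1/(n1−3) + 1/(n2−3)) = √(1/6 + 1/197) = √(0.1666667 + 0.0050761) = √0.1717428 = 0.414419
z = (z1 − z2)/SE = (0.199609 − 0.939516) / 0.414419 = -0.739907 / 0.414419 = -1.785

-1.785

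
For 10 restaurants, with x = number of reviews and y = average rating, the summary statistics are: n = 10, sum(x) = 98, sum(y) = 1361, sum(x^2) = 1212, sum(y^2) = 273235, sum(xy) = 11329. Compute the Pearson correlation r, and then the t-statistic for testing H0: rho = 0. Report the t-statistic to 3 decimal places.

-1.335

Numerator: nΣxy − (Σx)(Σy) = 10·11329 − (98)(1361) = -20088
Denominator: √[(nΣx²−(Σx)²)(nΣy²−(Σy)²)]
  nΣx²−(Σx)² = 10·1212 − 9604 = 2516;  nΣy²−(Σy)² = 10·273235 − 1852321 = 880029
  √(2516·880029) = √2214152964 = 47054.7868
r = -20088 / 47054.7868 = -0.4269
t = r·√(n−2)/√(1−r²) = -0.4269·√8 / √(1−0.182244) = -1.207456 / 0.904299 = -1.335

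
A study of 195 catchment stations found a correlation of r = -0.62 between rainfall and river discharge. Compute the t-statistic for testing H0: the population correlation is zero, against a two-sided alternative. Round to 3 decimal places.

-10.978

1 − r² = 1 − 0.3844 = 0.6156;  √(1−r²) = 0.784602
√(n−2) = √193 = 13.892444
t = r·√(n−2)/√(1−r²) = -0.62 · 13.892444 / 0.784602 = -10.978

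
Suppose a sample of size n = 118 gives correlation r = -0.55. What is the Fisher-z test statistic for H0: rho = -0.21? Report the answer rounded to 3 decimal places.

-4.345

z_r = atanh(-0.55) = -0.618381,  z_0 = atanh(-0.21) = -0.213171
SE = 1/√(n−3) = 1/√115 = 0.093250
z = (z_r − z_0)/SE = (-0.618381 − (-0.213171)) / 0.093250 = -0.405210 / 0.093250 = -4.345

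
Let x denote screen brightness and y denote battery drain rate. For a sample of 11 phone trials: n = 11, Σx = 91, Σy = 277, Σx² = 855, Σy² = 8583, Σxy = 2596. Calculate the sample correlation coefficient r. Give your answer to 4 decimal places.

Numerator: nΣxy − (Σx)(Σy) = 11·2596 − (91)(277) = 3349
Denominator: √[(nΣx²−(Σx)²)(nΣy²−(Σy)²)]
  nΣx²−(Σx)² = 11·855 − 8281 = 1124;  nΣy²−(Σy)² = 11·8583 − 76729 = 17684
  √(1124·17684) = √19876816 = 4458.3423
r = 3349 / 4458.3423 = 0.7512

0.7512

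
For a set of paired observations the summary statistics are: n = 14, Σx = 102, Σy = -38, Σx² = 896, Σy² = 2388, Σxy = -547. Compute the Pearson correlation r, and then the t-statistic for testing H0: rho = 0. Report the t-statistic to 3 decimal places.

S_xy = nΣxy − ΣxΣy = 14·(-547) − 102·(-38) = -7658 − (-3876) = -3782
S_xx = nΣx² − (Σx)² = 14·896 − 102² = 12544 − 10404 = 2140
S_yy = nΣy² − (Σy)² = 14·2388 − (-38)² = 33432 − 1444 = 31988
r = S_xy / √(S_xx·S_yy) = -3782 / √(2140·31988) = -3782 / √68454320 = -3782 / 8273.7126 = -0.4571
t = r·√(n−2)/√(1−r²) = -0.4571·√12 / √(1−0.208940) = -1.583441 / 0.889416 = -1.780

-1.780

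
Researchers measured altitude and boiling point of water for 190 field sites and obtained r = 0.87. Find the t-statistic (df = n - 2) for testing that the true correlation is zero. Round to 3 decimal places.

1 − r² = 1 − 0.7569 = 0.2431;  √(1−r²) = 0.493052
√(n−2) = √188 = 13.711309
t = r·√(n−2)/√(1−r²) = 0.87 · 13.711309 / 0.493052 = 24.194

24.194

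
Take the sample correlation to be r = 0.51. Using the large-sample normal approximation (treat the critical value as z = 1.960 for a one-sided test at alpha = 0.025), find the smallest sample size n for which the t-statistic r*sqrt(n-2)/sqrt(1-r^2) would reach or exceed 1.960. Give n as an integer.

13

r√(n−2)/√(1−r²) ≥ 1.960  ⇔  n−2 ≥ (1.960)²·(1−r²)/r²
(1−r²)/r² = (1−0.2601)/0.2601 = 2.8447
n ≥ 2 + 3.8416·2.8447 = 2 + 10.9282 = 12.9282
⌈12.9282⌉ = 13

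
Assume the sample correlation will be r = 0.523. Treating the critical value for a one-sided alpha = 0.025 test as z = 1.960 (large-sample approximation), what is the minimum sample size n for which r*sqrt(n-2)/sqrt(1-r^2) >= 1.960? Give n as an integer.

Need r·√(n−2)/√(1−r²) ≥ 1.960
√(n−2) ≥ 1.960·√(1−0.273529) / 0.523 = 1.960·0.852333 / 0.523 = 3.1942
n−2 ≥ 10.2029  ⇒  n ≥ 12.2029
Smallest integer n = 13

13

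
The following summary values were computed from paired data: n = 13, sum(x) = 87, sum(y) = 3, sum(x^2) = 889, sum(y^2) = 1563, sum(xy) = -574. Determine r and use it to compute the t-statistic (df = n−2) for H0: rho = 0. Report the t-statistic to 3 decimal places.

S_xy = nΣxy − ΣxΣy = 13·(-574) − 87·3 = -7462 − 261 = -7723
S_xx = nΣx² − (Σx)² = 13·889 − 87² = 11557 − 7569 = 3988
S_yy = nΣy² − (Σy)² = 13·1563 − 3² = 20319 − 9 = 20310
r = S_xy / √(S_xx·S_yy) = -7723 / √(3988·20310) = -7723 / √80996280 = -7723 / 8999.7933 = -0.8581
t = r·√(n−2)/√(1−r²) = -0.8581·√11 / √(1−0.736336) = -2.845996 / 0.513482 = -5.543

-5.543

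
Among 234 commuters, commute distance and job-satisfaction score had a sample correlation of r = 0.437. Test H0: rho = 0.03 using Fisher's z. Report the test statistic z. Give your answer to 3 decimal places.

6.665

z_r = atanh(0.437) = 0.468517,  z_0 = atanh(0.03) = 0.030009
SE = 1/√(n−3) = 1/√231 = 0.065795
z = (z_r − z_0)/SE = (0.468517 − 0.030009) / 0.065795 = 0.438508 / 0.065795 = 6.665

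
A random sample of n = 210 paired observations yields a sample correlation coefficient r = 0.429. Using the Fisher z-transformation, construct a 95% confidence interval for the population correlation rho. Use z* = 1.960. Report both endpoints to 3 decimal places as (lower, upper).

Fisher z: z_r = atanh(r) = ½·ln((1+0.429)/(1−0.429)) = 0.458670
SE(z) = 1/√(n−3) = 1/√207 = 0.069505
95% ⇒ z* = 1.960; margin = 1.960·0.069505 = 0.136230
CI on z-scale: (0.322440, 0.594900)
Back-transform: tanh(0.322440) = 0.311712, tanh(0.594900) = 0.533411

(0.312, 0.533)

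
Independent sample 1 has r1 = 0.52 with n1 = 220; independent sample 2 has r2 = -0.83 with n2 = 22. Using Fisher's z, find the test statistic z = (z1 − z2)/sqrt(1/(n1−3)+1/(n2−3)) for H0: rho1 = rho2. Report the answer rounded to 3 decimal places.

z1 = atanh(0.52) = 0.576340,  z2 = atanh(-0.83) = -1.188136
SE = √(1/(n1−3) + 1/(n2−3)) = √(1/217 + 1/19) = √(0.0046083 + 0.0526316) = √0.0572399 = 0.239249
z = (z1 − z2)/SE = (0.576340 − (-1.188136)) / 0.239249 = 1.764476 / 0.239249 = 7.375

7.375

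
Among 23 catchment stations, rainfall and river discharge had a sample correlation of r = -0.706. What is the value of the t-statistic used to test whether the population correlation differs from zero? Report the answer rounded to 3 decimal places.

1 − r² = 1 − 0.498436 = 0.501564;  √(1−r²) = 0.708212
√(n−2) = √21 = 4.582576
t = r·√(n−2)/√(1−r²) = -0.706 · 4.582576 / 0.708212 = -4.568

-4.568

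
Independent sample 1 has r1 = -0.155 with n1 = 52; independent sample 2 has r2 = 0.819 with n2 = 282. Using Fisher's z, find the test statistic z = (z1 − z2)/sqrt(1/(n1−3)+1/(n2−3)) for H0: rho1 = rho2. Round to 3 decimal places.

Fisher z-transforms: z1 = atanh(-0.155) = -0.156259, z2 = atanh(0.819) = 1.153773; difference d = -1.310032
Var(d) = 1/49 + 1/279 = 0.0204082 + 0.0035842 = 0.0239924
z = d/√Var(d) = -1.310032 / √0.0239924 = -1.310032 / 0.154895 = -8.458

-8.458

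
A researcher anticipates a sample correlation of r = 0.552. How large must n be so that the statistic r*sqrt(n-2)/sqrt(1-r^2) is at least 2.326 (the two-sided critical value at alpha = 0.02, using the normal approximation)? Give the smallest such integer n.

r√(n−2)/√(1−r²) ≥ 2.326  ⇔  n−2 ≥ (2.326)²·(1−r²)/r²
(1−r²)/r² = (1−0.304704)/0.304704 = 2.2819
n ≥ 2 + 5.410276·2.2819 = 2 + 12.3457 = 14.3457
⌈14.3457⌉ = 15

15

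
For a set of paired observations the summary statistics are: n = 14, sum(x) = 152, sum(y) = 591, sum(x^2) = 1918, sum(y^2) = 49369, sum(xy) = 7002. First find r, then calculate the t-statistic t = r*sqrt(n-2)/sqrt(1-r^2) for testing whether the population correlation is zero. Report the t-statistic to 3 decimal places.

Numerator: nΣxy − (Σx)(Σy) = 14·7002 − (152)(591) = 8196
Denominator: √[(nΣx²−(Σx)²)(nΣy²−(Σy)²)]
  nΣx²−(Σx)² = 14·1918 − 23104 = 3748;  nΣy²−(Σy)² = 14·49369 − 349281 = 341885
  √(3748·341885) = √1281384980 = 35796.4381
r = 8196 / 35796.4381 = 0.2290
t = r·√(n−2)/√(1−r²) = 0.2290·√12 / √(1−0.052441) = 0.793279 / 0.973426 = 0.815

0.815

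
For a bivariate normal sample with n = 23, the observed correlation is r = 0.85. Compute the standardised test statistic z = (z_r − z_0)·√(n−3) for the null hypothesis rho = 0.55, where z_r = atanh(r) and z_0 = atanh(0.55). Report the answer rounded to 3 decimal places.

2.852

z_r = atanh(0.85) = 1.256153,  z_0 = atanh(0.55) = 0.618381
SE = 1/√(n−3) = 1/√20 = 0.223607
z = (z_r − z_0)/SE = (1.256153 − 0.618381) / 0.223607 = 0.637772 / 0.223607 = 2.852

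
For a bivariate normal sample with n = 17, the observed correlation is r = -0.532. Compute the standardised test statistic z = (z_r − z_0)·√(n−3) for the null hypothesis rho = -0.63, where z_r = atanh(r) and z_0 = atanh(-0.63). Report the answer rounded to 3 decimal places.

0.556

z_r = atanh(-0.532) = -0.592931,  z_0 = atanh(-0.63) = -0.741416
SE = 1/√(n−3) = 1/√14 = 0.267261
z = (z_r − z_0)/SE = (-0.592931 − (-0.741416)) / 0.267261 = 0.148485 / 0.267261 = 0.556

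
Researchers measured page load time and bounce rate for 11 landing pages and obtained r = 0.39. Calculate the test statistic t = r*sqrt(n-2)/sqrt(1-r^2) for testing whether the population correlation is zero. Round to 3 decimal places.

1.271

1 − r² = 1 − 0.1521 = 0.8479;  √(1−r²) = 0.920815
√(n−2) = √9 = 3.000000
t = r·√(n−2)/√(1−r²) = 0.39 · 3.000000 / 0.920815 = 1.271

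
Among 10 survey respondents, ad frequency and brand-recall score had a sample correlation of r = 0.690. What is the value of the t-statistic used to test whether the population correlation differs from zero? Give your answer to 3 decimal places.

1 − r² = 1 − 0.476100 = 0.523900;  √(1−r²) = 0.723809
√(n−2) = √8 = 2.828427
t = r·√(n−2)/√(1−r²) = 0.690 · 2.828427 / 0.723809 = 2.696

2.696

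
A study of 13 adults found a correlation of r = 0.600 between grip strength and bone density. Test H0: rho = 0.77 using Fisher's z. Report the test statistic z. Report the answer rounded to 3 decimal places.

Fisher z: atanh(0.600) = 0.693147, atanh(0.77) = 1.020328
z = (z_r − z_0)·√(n−3) = (0.693147 − 1.020328)·√10 = -0.327181 · 3.162278 = -1.035

-1.035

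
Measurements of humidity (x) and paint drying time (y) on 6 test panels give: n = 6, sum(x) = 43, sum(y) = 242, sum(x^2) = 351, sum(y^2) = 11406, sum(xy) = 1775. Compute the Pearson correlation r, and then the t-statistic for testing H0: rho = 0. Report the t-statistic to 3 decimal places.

0.310

S_xy = nΣxy − ΣxΣy = 6·1775 − 43·242 = 10650 − 10406 = 244
S_xx = nΣx² − (Σx)² = 6·351 − 43² = 2106 − 1849 = 257
S_yy = nΣy² − (Σy)² = 6·11406 − 242² = 68436 − 58564 = 9872
r = S_xy / √(S_xx·S_yy) = 244 / √(257·9872) = 244 / √2537104 = 244 / 1592.8289 = 0.1532
t = r·√(n−2)/√(1−r²) = 0.1532·√4 / √(1−0.023470) = 0.306400 / 0.988195 = 0.310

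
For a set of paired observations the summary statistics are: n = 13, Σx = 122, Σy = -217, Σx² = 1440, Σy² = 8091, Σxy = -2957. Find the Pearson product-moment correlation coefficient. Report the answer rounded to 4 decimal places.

-0.8016

Numerator: nΣxy − (Σx)(Σy) = 13·(-2957) − (122)(-217) = -11967
Denominator: √[(nΣx²−(Σx)²)(nΣy²−(Σy)²)]
  nΣx²−(Σx)² = 13·1440 − 14884 = 3836;  nΣy²−(Σy)² = 13·8091 − 47089 = 58094
  √(3836·58094) = √222848584 = 14928.1139
r = -11967 / 14928.1139 = -0.8016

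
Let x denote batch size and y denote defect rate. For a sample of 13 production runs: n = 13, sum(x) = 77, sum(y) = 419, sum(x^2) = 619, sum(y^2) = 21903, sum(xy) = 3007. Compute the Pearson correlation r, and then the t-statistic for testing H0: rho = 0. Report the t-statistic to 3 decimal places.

Numerator: nΣxy − (Σx)(Σy) = 13·3007 − (77)(419) = 6828
Denominator: √[(nΣx²−(Σx)²)(nΣy²−(Σy)²)]
  nΣx²−(Σx)² = 13·619 − 5929 = 2118;  nΣy²−(Σy)² = 13·21903 − 175561 = 109178
  √(2118·109178) = √231239004 = 15206.5448
r = 6828 / 15206.5448 = 0.4490
t = r·√(n−2)/√(1−r²) = 0.4490·√11 / √(1−0.201601) = 1.489165 / 0.893532 = 1.667

1.667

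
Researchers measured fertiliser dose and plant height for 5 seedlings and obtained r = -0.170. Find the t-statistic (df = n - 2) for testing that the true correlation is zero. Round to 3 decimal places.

-0.299

t = r·√(n−2) / √(1−r²) with r = -0.170, n = 5
  = -0.170·√3 / √(1 − 0.028900)
  = -0.170·1.732051 / 0.985444
  = -0.294449 / 0.985444 = -0.299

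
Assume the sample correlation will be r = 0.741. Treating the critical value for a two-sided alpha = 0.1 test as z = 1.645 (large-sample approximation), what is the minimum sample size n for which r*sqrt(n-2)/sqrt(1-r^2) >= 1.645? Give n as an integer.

Need r·√(n−2)/√(1−r²) ≥ 1.645
√(n−2) ≥ 1.645·√(1−0.549081) / 0.741 = 1.645·0.671505 / 0.741 = 1.4907
n−2 ≥ 2.2222  ⇒  n ≥ 4.2222
Smallest integer n = 5

5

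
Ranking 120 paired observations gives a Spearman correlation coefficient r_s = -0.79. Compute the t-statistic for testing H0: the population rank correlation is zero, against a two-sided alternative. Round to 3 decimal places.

-13.997

1 − r_s² = 1 − 0.6241 = 0.3759;  √(1−r_s²) = 0.613107
√(n−2) = √118 = 10.862780
t = r_s·√(n−2)/√(1−r_s²) = -0.79 · 10.862780 / 0.613107 = -13.997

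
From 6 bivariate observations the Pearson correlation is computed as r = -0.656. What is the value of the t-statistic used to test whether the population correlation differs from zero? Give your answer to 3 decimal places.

-1.738

t = r·√(n−2) / √(1−r²) with r = -0.656, n = 6
  = -0.656·√4 / √(1 − 0.430336)
  = -0.656·2.000000 / 0.754761
  = -1.312000 / 0.754761 = -1.738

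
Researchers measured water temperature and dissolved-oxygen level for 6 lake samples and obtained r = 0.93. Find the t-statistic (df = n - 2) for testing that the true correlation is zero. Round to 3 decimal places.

5.060

1 − r² = 1 − 0.8649 = 0.1351;  √(1−r²) = 0.367560
√(n−2) = √4 = 2.000000
t = r·√(n−2)/√(1−r²) = 0.93 · 2.000000 / 0.367560 = 5.060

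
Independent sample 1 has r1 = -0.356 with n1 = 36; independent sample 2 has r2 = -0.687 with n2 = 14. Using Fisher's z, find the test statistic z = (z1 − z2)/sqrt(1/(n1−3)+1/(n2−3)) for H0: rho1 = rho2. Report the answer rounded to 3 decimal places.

1.350

z1 = atanh(-0.356) = -0.372298,  z2 = atanh(-0.687) = -0.842252
SE = √(1/(n1−3) + 1/(n2−3)) = √(1/33 + 1/11) = √(0.0303030 + 0.0909091) = √0.1212121 = 0.348155
z = (z1 − z2)/SE = (-0.372298 − (-0.842252)) / 0.348155 = 0.469954 / 0.348155 = 1.350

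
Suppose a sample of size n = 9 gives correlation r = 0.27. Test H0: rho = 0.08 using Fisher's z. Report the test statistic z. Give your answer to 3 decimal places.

Fisher z: atanh(0.27) = 0.276864, atanh(0.08) = 0.080171
z = (z_r − z_0)·√(n−3) = (0.276864 − 0.080171)·√6 = 0.196693 · 2.449490 = 0.482

0.482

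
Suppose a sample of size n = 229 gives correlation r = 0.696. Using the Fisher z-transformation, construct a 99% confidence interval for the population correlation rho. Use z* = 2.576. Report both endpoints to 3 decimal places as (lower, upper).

(0.597, 0.774)

z_r = atanh(0.696) = 0.859500;  SE = 1/√(n−3) = 1/√226 = 0.066519
z-limits: 0.859500 ± 2.576·0.066519 = 0.859500 ± 0.171353 = [0.688147, 1.030853]
ρ-limits: (tanh 0.688147, tanh 1.030853) = (0.597, 0.774)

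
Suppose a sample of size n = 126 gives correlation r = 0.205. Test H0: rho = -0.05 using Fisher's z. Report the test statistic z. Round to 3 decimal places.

Fisher z: atanh(0.205) = 0.207946, atanh(-0.05) = -0.050042
z = (z_r − z_0)·√(n−3) = (0.207946 − (-0.050042))·√123 = 0.257988 · 11.090537 = 2.861

2.861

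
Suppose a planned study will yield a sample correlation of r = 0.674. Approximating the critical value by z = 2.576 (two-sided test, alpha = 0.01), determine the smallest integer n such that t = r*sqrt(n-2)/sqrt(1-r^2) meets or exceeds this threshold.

10

Need r·√(n−2)/√(1−r²) ≥ 2.576
√(n−2) ≥ 2.576·√(1−0.454276) / 0.674 = 2.576·0.738731 / 0.674 = 2.8234
n−2 ≥ 7.9716  ⇒  n ≥ 9.9716
Smallest integer n = 10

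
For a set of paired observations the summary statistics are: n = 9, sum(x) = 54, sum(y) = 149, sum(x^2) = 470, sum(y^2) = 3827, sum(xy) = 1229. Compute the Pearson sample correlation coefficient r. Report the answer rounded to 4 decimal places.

0.7517

S_xy = nΣxy − ΣxΣy = 9·1229 − 54·149 = 11061 − 8046 = 3015
S_xx = nΣx² − (Σx)² = 9·470 − 54² = 4230 − 2916 = 1314
S_yy = nΣy² − (Σy)² = 9·3827 − 149² = 34443 − 22201 = 12242
r = S_xy / √(S_xx·S_yy) = 3015 / √(1314·12242) = 3015 / √16085988 = 3015 / 4010.7341 = 0.7517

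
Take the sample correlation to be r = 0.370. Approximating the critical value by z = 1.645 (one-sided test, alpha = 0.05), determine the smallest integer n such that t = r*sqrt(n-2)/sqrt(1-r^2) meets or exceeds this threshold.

20

r√(n−2)/√(1−r²) ≥ 1.645  ⇔  n−2 ≥ (1.645)²·(1−r²)/r²
(1−r²)/r² = (1−0.136900)/0.136900 = 6.3046
n ≥ 2 + 2.706025·6.3046 = 2 + 17.0604 = 19.0604
⌈19.0604⌉ = 20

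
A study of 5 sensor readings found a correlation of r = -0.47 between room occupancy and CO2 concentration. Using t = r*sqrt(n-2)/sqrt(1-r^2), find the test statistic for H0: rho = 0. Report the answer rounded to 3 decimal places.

-0.922

t = r·√(n−2) / √(1−r²) with r = -0.47, n = 5
  = -0.47·√3 / √(1 − 0.2209)
  = -0.47·1.732051 / 0.882666
  = -0.814064 / 0.882666 = -0.922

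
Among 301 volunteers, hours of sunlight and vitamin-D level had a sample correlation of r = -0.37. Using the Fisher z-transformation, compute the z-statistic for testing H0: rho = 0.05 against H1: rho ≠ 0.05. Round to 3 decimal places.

Fisher z: atanh(-0.37) = -0.388423, atanh(0.05) = 0.050042
z = (z_r − z_0)·√(n−3) = (-0.388423 − 0.050042)·√298 = -0.438465 · 17.262677 = -7.569

-7.569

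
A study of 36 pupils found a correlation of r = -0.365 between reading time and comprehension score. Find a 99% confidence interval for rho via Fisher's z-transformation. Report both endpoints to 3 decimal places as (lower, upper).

z_r = atanh(-0.365) = -0.382642;  SE = 1/√(n−3) = 1/√33 = 0.174078
z-limits: -0.382642 ± 2.576·0.174078 = -0.382642 ± 0.448425 = [-0.831067, 0.065783]
ρ-limits: (tanh -0.831067, tanh 0.065783) = (-0.681, 0.066)

(-0.681, 0.066)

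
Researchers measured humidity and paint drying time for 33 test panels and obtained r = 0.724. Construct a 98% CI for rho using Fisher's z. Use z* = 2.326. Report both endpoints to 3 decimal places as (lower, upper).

Fisher z: z_r = atanh(r) = ½·ln((1+0.724)/(1−0.724)) = 0.916001
SE(z) = 1/√(n−3) = 1/√30 = 0.182574
98% ⇒ z* = 2.326; margin = 2.326·0.182574 = 0.424667
CI on z-scale: (0.491334, 1.340668)
Back-transform: tanh(0.491334) = 0.455275, tanh(1.340668) = 0.871833

(0.455, 0.872)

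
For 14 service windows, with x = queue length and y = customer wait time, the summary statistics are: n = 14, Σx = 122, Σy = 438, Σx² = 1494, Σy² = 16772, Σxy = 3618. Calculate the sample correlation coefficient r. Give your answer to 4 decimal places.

Numerator: nΣxy − (Σx)(Σy) = 14·3618 − (122)(438) = -2784
Denominator: √[(nΣx²−(Σx)²)(nΣy²−(Σy)²)]
  nΣx²−(Σx)² = 14·1494 − 14884 = 6032;  nΣy²−(Σy)² = 14·16772 − 191844 = 42964
  √(6032·42964) = √259158848 = 16098.4114
r = -2784 / 16098.4114 = -0.1729

-0.1729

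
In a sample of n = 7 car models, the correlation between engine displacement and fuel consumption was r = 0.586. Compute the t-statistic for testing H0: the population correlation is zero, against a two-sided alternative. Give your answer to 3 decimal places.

1 − r² = 1 − 0.343396 = 0.656604;  √(1−r²) = 0.810311
√(n−2) = √5 = 2.236068
t = r·√(n−2)/√(1−r²) = 0.586 · 2.236068 / 0.810311 = 1.617

1.617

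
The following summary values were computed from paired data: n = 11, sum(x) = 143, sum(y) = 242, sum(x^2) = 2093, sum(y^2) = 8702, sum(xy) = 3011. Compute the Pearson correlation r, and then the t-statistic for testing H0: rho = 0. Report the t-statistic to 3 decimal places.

-0.461

Numerator: nΣxy − (Σx)(Σy) = 11·3011 − (143)(242) = -1485
Denominator: √[(nΣx²−(Σx)²)(nΣy²−(Σy)²)]
  nΣx²−(Σx)² = 11·2093 − 20449 = 2574;  nΣy²−(Σy)² = 11·8702 − 58564 = 37158
  √(2574·37158) = √95644692 = 9779.8104
r = -1485 / 9779.8104 = -0.1518
t = r·√(n−2)/√(1−r²) = -0.1518·√9 / √(1−0.023043) = -0.455400 / 0.988411 = -0.461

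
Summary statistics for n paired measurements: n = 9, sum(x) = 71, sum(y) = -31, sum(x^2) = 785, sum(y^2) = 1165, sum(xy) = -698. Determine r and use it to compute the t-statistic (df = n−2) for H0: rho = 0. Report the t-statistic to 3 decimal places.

-6.668

S_xy = nΣxy − ΣxΣy = 9·(-698) − 71·(-31) = -6282 − (-2201) = -4081
S_xx = nΣx² − (Σx)² = 9·785 − 71² = 7065 − 5041 = 2024
S_yy = nΣy² − (Σy)² = 9·1165 − (-31)² = 10485 − 961 = 9524
r = S_xy / √(S_xx·S_yy) = -4081 / √(2024·9524) = -4081 / √19276576 = -4081 / 4390.5098 = -0.9295
t = r·√(n−2)/√(1−r²) = -0.9295·√7 / √(1−0.863970) = -2.459226 / 0.368822 = -6.668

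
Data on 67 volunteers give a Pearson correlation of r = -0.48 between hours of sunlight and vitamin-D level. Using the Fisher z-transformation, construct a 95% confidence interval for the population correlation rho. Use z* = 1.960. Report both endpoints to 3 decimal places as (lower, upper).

Fisher z: z_r = atanh(r) = ½·ln((1+(-0.48))/(1−(-0.48))) = -0.522984
SE(z) = 1/√(n−3) = 1/√64 = 0.125000
95% ⇒ z* = 1.960; margin = 1.960·0.125000 = 0.245000
CI on z-scale: (-0.767984, -0.277984)
Back-transform: tanh(-0.767984) = -0.645756, tanh(-0.277984) = -0.271038

(-0.646, -0.271)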